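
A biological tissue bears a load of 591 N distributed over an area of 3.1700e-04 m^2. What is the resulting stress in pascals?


stress = F / A
stress = 591 / 3.1700e-04
stress = 1.8644e+06


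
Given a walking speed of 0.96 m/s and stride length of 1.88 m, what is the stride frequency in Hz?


f = v / stride_length
f = 0.96 / 1.88
f = 0.5106


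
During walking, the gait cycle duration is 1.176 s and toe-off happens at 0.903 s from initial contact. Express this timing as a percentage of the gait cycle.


pct = (event_time / cycle_time) * 100
pct = (0.903 / 1.176) * 100
ratio = 0.7679
pct = 76.7857


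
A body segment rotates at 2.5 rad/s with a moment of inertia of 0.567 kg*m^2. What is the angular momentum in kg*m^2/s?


L = I * omega
L = 0.567 * 2.5
L = 1.4175


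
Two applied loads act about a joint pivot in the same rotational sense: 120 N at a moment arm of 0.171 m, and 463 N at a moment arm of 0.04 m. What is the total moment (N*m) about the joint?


M = F1 * d1 + F2 * d2
M = 120 * 0.171 + 463 * 0.04
M = 20.5200 + 18.5200
M = 39.0400


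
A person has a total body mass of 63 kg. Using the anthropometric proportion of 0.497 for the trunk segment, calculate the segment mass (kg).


m_segment = body_mass * fraction
m_segment = 63 * 0.497
m_segment = 31.3110


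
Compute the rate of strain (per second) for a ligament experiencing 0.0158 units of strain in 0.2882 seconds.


strain_rate = delta_strain / delta_t
strain_rate = 0.0158 / 0.2882
strain_rate = 0.0548


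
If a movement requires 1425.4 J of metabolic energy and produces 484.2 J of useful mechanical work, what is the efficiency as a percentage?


eta = (W_mech / E_meta) * 100
eta = (484.2 / 1425.4) * 100
ratio = 0.3397
eta = 33.9694


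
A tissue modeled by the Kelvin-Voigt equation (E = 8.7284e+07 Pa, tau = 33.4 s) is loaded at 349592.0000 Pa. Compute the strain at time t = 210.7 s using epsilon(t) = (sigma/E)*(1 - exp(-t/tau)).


epsilon(t) = (sigma/E) * (1 - exp(-t/tau))
sigma/E = 349592.0000 / 8.7284e+07 = 0.0040
exp(-t/tau) = exp(-210.7 / 33.4) = 0.0018
epsilon = 0.0040 * (1 - 0.0018)
epsilon = 0.0040


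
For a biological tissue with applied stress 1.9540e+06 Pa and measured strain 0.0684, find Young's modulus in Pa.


E = stress / strain
E = 1.9540e+06 / 0.0684
E = 2.8567e+07


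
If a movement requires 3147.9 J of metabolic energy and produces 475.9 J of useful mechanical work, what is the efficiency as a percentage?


eta = (W_mech / E_meta) * 100
eta = (475.9 / 3147.9) * 100
ratio = 0.1512
eta = 15.1180


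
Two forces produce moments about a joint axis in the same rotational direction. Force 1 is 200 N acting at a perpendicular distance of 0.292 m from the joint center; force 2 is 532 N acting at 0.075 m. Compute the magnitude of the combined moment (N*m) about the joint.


M = F1 * d1 + F2 * d2
M = 200 * 0.292 + 532 * 0.075
M = 58.4000 + 39.9000
M = 98.3000


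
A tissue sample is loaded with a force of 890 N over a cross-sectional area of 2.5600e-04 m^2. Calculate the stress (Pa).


stress = F / A
stress = 890 / 2.5600e-04
stress = 3.4766e+06


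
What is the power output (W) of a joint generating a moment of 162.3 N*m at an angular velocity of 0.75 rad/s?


P = M * omega
P = 162.3 * 0.75
P = 121.7250


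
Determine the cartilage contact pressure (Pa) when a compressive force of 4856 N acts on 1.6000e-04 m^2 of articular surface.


P = F / A
P = 4856 / 1.6000e-04
P = 3.0350e+07


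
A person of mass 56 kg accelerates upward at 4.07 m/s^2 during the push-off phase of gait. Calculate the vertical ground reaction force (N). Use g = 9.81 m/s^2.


GRF = m * (g + a)
GRF = 56 * (9.81 + 4.07)
GRF = 56 * 13.8800
GRF = 777.2800


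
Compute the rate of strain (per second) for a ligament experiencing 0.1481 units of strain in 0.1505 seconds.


strain_rate = delta_strain / delta_t
strain_rate = 0.1481 / 0.1505
strain_rate = 0.9841


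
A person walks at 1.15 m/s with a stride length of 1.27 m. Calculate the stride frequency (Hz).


f = v / stride_length
f = 1.15 / 1.27
f = 0.9055


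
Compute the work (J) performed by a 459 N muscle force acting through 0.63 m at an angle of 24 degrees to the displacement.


W = F * d * cos(theta)
theta = 24 deg = 0.4189 rad
cos(theta) = 0.9135
W = 459 * 0.63 * 0.9135
W = 264.1699


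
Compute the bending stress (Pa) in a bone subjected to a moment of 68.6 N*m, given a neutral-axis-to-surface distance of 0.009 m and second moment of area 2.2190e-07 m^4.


sigma = M * c / I
sigma = 68.6 * 0.009 / 2.2190e-07
M * c = 0.6174
sigma = 2.7823e+06


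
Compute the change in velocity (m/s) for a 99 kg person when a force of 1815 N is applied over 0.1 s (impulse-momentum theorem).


J = F * dt = 1815 * 0.1 = 181.5000 N*s
delta_v = J / m
delta_v = 181.5000 / 99
delta_v = 1.8333


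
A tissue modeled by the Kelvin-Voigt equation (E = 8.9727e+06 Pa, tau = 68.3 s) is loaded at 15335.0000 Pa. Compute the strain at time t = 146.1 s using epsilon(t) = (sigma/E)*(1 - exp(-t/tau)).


epsilon(t) = (sigma/E) * (1 - exp(-t/tau))
sigma/E = 15335.0000 / 8.9727e+06 = 0.0017
exp(-t/tau) = exp(-146.1 / 68.3) = 0.1178
epsilon = 0.0017 * (1 - 0.1178)
epsilon = 0.0015


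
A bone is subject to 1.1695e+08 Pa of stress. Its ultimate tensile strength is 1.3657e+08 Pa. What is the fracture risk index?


FRI = applied / ultimate
FRI = 1.1695e+08 / 1.3657e+08
FRI = 0.8563


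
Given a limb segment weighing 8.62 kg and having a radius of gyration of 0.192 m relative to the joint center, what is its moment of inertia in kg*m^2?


I = m * k^2
I = 8.62 * 0.192^2
k^2 = 0.0369
I = 0.3178


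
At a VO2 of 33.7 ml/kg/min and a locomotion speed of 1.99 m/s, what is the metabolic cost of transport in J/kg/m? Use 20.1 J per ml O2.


Power per kg = VO2 * 20.1 / 60
Power per kg = 33.7 * 20.1 / 60 = 11.2895 W/kg
Cost = power_per_kg / speed
Cost = 11.2895 / 1.99
Cost = 5.6731


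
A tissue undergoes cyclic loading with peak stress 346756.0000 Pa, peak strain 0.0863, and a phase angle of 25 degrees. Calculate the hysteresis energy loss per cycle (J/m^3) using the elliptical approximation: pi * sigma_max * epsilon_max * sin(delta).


E_loss = pi * sigma_max * epsilon_max * sin(delta)
delta = 25 deg = 0.4363 rad
sin(delta) = 0.4226
E_loss = pi * 346756.0000 * 0.0863 * 0.4226
E_loss = 39731.3125


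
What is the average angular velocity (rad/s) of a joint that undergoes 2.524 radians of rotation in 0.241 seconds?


omega = delta_theta / delta_t
omega = 2.524 / 0.241
omega = 10.4730


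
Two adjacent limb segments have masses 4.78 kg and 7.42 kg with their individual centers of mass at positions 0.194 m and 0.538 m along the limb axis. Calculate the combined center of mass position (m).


COM = (m1*x1 + m2*x2) / (m1 + m2)
COM = (4.78*0.194 + 7.42*0.538) / (4.78 + 7.42)
Numerator = 4.9193
Denominator = 12.2000
COM = 0.4032


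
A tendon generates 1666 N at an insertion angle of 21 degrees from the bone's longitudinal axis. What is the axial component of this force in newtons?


F_eff = F_tendon * cos(theta)
theta = 21 deg = 0.3665 rad
cos(theta) = 0.9336
F_eff = 1666 * 0.9336
F_eff = 1555.3450


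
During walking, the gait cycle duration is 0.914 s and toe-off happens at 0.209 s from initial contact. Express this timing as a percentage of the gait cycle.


pct = (event_time / cycle_time) * 100
pct = (0.209 / 0.914) * 100
ratio = 0.2287
pct = 22.8665


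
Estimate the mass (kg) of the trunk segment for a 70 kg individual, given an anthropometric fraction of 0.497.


m_segment = body_mass * fraction
m_segment = 70 * 0.497
m_segment = 34.7900


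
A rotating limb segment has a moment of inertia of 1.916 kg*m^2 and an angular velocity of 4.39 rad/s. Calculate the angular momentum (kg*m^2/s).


L = I * omega
L = 1.916 * 4.39
L = 8.4112


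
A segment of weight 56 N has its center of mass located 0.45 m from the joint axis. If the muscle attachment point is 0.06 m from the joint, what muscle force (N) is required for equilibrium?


F_muscle = W * d_load / d_muscle
F_muscle = 56 * 0.45 / 0.06
Numerator = 25.2000
F_muscle = 420.0000


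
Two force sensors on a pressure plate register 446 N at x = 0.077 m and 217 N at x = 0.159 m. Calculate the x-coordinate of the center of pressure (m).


COP_x = (F1*x1 + F2*x2) / (F1 + F2)
COP_x = (446*0.077 + 217*0.159) / (446 + 217)
Numerator = 68.8450
Denominator = 663
COP_x = 0.1038


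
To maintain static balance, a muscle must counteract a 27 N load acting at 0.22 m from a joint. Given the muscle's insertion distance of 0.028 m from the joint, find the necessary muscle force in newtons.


F_muscle = W * d_load / d_muscle
F_muscle = 27 * 0.22 / 0.028
Numerator = 5.9400
F_muscle = 212.1429


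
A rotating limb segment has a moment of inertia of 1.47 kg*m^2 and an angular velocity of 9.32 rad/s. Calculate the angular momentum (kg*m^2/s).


L = I * omega
L = 1.47 * 9.32
L = 13.7004


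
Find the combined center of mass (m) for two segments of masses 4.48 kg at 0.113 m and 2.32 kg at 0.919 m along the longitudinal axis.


COM = (m1*x1 + m2*x2) / (m1 + m2)
COM = (4.48*0.113 + 2.32*0.919) / (4.48 + 2.32)
Numerator = 2.6383
Denominator = 6.8000
COM = 0.3880


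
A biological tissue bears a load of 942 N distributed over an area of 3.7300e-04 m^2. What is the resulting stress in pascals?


stress = F / A
stress = 942 / 3.7300e-04
stress = 2.5255e+06


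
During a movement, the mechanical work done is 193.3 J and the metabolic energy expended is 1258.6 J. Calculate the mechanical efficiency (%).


eta = (W_mech / E_meta) * 100
eta = (193.3 / 1258.6) * 100
ratio = 0.1536
eta = 15.3583


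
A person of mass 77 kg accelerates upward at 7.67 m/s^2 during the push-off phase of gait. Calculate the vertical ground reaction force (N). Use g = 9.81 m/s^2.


GRF = m * (g + a)
GRF = 77 * (9.81 + 7.67)
GRF = 77 * 17.4800
GRF = 1345.9600


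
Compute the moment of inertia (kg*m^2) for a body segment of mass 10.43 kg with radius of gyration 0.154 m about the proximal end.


I = m * k^2
I = 10.43 * 0.154^2
k^2 = 0.0237
I = 0.2474


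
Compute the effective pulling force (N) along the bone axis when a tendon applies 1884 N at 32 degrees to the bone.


F_eff = F_tendon * cos(theta)
theta = 32 deg = 0.5585 rad
cos(theta) = 0.8480
F_eff = 1884 * 0.8480
F_eff = 1597.7226


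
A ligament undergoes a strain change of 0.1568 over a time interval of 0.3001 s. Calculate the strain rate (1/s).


strain_rate = delta_strain / delta_t
strain_rate = 0.1568 / 0.3001
strain_rate = 0.5225


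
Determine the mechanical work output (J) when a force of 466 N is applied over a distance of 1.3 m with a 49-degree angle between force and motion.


W = F * d * cos(theta)
theta = 49 deg = 0.8552 rad
cos(theta) = 0.6561
W = 466 * 1.3 * 0.6561
W = 397.4406


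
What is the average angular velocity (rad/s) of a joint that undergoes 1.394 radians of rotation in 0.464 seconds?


omega = delta_theta / delta_t
omega = 1.394 / 0.464
omega = 3.0043


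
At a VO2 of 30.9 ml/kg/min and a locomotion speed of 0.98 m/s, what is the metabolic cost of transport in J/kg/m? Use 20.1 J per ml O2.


Power per kg = VO2 * 20.1 / 60
Power per kg = 30.9 * 20.1 / 60 = 10.3515 W/kg
Cost = power_per_kg / speed
Cost = 10.3515 / 0.98
Cost = 10.5628


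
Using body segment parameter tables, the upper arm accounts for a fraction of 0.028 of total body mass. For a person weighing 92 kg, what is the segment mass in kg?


m_segment = body_mass * fraction
m_segment = 92 * 0.028
m_segment = 2.5760


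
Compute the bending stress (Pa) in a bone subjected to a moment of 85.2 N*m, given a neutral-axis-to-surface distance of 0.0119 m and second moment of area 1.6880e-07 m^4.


sigma = M * c / I
sigma = 85.2 * 0.0119 / 1.6880e-07
M * c = 1.0139
sigma = 6.0064e+06


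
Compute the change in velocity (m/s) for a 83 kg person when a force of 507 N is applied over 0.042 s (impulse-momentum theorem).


J = F * dt = 507 * 0.042 = 21.2940 N*s
delta_v = J / m
delta_v = 21.2940 / 83
delta_v = 0.2566


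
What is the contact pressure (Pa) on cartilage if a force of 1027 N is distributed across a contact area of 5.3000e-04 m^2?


P = F / A
P = 1027 / 5.3000e-04
P = 1.9377e+06


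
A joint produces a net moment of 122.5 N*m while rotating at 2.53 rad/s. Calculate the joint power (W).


P = M * omega
P = 122.5 * 2.53
P = 309.9250


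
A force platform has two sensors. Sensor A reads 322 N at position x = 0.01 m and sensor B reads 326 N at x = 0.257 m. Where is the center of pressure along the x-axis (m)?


COP_x = (F1*x1 + F2*x2) / (F1 + F2)
COP_x = (322*0.01 + 326*0.257) / (322 + 326)
Numerator = 87.0020
Denominator = 648
COP_x = 0.1343


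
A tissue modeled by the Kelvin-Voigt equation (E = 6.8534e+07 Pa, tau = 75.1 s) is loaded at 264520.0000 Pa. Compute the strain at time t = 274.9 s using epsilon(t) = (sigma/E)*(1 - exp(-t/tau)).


epsilon(t) = (sigma/E) * (1 - exp(-t/tau))
sigma/E = 264520.0000 / 6.8534e+07 = 0.0039
exp(-t/tau) = exp(-274.9 / 75.1) = 0.0257
epsilon = 0.0039 * (1 - 0.0257)
epsilon = 0.0038


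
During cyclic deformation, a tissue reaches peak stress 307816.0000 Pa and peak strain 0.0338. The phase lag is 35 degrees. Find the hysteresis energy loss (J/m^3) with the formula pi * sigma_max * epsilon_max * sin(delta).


E_loss = pi * sigma_max * epsilon_max * sin(delta)
delta = 35 deg = 0.6109 rad
sin(delta) = 0.5736
E_loss = pi * 307816.0000 * 0.0338 * 0.5736
E_loss = 18747.7462


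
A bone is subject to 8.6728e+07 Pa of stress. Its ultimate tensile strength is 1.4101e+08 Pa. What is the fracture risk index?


FRI = applied / ultimate
FRI = 8.6728e+07 / 1.4101e+08
FRI = 0.6150


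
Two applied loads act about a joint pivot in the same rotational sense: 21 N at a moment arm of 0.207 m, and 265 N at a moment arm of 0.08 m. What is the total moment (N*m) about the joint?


M = F1 * d1 + F2 * d2
M = 21 * 0.207 + 265 * 0.08
M = 4.3470 + 21.2000
M = 25.5470


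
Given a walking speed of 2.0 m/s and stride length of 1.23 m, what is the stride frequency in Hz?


f = v / stride_length
f = 2.0 / 1.23
f = 1.6260


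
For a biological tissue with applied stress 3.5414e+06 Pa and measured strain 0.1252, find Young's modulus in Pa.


E = stress / strain
E = 3.5414e+06 / 0.1252
E = 2.8286e+07


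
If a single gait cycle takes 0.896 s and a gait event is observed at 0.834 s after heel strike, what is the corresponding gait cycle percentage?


pct = (event_time / cycle_time) * 100
pct = (0.834 / 0.896) * 100
ratio = 0.9308
pct = 93.0804


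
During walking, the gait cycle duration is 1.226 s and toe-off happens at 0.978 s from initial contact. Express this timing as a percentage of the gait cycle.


pct = (event_time / cycle_time) * 100
pct = (0.978 / 1.226) * 100
ratio = 0.7977
pct = 79.7716


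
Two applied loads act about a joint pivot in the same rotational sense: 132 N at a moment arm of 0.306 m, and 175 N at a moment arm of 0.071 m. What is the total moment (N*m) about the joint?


M = F1 * d1 + F2 * d2
M = 132 * 0.306 + 175 * 0.071
M = 40.3920 + 12.4250
M = 52.8170


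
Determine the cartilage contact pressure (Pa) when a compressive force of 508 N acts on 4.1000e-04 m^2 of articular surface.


P = F / A
P = 508 / 4.1000e-04
P = 1.2390e+06


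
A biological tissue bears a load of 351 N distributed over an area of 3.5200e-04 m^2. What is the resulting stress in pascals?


stress = F / A
stress = 351 / 3.5200e-04
stress = 997159.0909


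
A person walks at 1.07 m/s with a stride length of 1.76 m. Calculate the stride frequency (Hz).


f = v / stride_length
f = 1.07 / 1.76
f = 0.6080


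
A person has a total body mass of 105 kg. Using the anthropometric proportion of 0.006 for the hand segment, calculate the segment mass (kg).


m_segment = body_mass * fraction
m_segment = 105 * 0.006
m_segment = 0.6300


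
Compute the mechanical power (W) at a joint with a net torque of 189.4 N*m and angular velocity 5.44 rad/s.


P = M * omega
P = 189.4 * 5.44
P = 1030.3360


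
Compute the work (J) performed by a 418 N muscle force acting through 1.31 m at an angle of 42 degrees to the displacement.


W = F * d * cos(theta)
theta = 42 deg = 0.7330 rad
cos(theta) = 0.7431
W = 418 * 1.31 * 0.7431
W = 406.9312


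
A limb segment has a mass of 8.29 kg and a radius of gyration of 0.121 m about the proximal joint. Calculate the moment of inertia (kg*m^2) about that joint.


I = m * k^2
I = 8.29 * 0.121^2
k^2 = 0.0146
I = 0.1214


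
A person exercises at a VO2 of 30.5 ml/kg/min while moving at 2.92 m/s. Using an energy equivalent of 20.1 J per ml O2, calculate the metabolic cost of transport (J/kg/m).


Power per kg = VO2 * 20.1 / 60
Power per kg = 30.5 * 20.1 / 60 = 10.2175 W/kg
Cost = power_per_kg / speed
Cost = 10.2175 / 2.92
Cost = 3.4991


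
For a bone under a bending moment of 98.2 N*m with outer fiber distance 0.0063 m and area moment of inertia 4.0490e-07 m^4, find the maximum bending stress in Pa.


sigma = M * c / I
sigma = 98.2 * 0.0063 / 4.0490e-07
M * c = 0.6187
sigma = 1.5279e+06


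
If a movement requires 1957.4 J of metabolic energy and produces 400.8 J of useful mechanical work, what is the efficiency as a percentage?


eta = (W_mech / E_meta) * 100
eta = (400.8 / 1957.4) * 100
ratio = 0.2048
eta = 20.4761


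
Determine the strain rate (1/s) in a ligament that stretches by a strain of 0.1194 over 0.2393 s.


strain_rate = delta_strain / delta_t
strain_rate = 0.1194 / 0.2393
strain_rate = 0.4990


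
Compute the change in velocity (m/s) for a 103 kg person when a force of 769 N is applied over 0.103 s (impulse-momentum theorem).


J = F * dt = 769 * 0.103 = 79.2070 N*s
delta_v = J / m
delta_v = 79.2070 / 103
delta_v = 0.7690


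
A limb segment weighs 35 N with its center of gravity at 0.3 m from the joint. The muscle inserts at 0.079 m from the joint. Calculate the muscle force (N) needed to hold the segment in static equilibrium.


F_muscle = W * d_load / d_muscle
F_muscle = 35 * 0.3 / 0.079
Numerator = 10.5000
F_muscle = 132.9114


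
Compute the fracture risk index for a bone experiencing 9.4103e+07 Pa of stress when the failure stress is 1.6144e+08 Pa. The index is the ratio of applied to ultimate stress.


FRI = applied / ultimate
FRI = 9.4103e+07 / 1.6144e+08
FRI = 0.5829


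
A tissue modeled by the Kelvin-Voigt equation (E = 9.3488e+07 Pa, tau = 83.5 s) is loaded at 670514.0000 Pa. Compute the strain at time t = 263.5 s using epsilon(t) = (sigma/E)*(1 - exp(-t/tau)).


epsilon(t) = (sigma/E) * (1 - exp(-t/tau))
sigma/E = 670514.0000 / 9.3488e+07 = 0.0072
exp(-t/tau) = exp(-263.5 / 83.5) = 0.0426
epsilon = 0.0072 * (1 - 0.0426)
epsilon = 0.0069


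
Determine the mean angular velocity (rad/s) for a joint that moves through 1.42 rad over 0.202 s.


omega = delta_theta / delta_t
omega = 1.42 / 0.202
omega = 7.0297


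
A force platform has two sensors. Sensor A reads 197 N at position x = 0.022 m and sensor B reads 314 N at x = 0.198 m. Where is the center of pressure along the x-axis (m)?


COP_x = (F1*x1 + F2*x2) / (F1 + F2)
COP_x = (197*0.022 + 314*0.198) / (197 + 314)
Numerator = 66.5060
Denominator = 511
COP_x = 0.1301


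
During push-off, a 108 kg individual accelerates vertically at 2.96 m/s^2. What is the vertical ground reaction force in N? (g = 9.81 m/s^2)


GRF = m * (g + a)
GRF = 108 * (9.81 + 2.96)
GRF = 108 * 12.7700
GRF = 1379.1600


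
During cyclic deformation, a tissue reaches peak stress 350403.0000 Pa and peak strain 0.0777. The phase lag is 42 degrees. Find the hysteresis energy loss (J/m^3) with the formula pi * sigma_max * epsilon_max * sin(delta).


E_loss = pi * sigma_max * epsilon_max * sin(delta)
delta = 42 deg = 0.7330 rad
sin(delta) = 0.6691
E_loss = pi * 350403.0000 * 0.0777 * 0.6691
E_loss = 57233.4074


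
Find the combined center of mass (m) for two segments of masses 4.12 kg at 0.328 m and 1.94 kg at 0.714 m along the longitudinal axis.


COM = (m1*x1 + m2*x2) / (m1 + m2)
COM = (4.12*0.328 + 1.94*0.714) / (4.12 + 1.94)
Numerator = 2.7365
Denominator = 6.0600
COM = 0.4516


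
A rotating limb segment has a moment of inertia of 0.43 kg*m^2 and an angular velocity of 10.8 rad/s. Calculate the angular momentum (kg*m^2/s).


L = I * omega
L = 0.43 * 10.8
L = 4.6440


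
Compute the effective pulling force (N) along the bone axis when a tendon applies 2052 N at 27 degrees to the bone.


F_eff = F_tendon * cos(theta)
theta = 27 deg = 0.4712 rad
cos(theta) = 0.8910
F_eff = 2052 * 0.8910
F_eff = 1828.3454


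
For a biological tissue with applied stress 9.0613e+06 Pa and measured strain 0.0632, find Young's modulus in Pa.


E = stress / strain
E = 9.0613e+06 / 0.0632
E = 1.4338e+08


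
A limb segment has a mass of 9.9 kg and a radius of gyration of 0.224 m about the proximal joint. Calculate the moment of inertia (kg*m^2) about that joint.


I = m * k^2
I = 9.9 * 0.224^2
k^2 = 0.0502
I = 0.4967


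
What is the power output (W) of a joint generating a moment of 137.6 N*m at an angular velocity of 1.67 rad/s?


P = M * omega
P = 137.6 * 1.67
P = 229.7920


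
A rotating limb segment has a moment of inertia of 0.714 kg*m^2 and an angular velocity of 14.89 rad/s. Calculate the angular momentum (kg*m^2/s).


L = I * omega
L = 0.714 * 14.89
L = 10.6315


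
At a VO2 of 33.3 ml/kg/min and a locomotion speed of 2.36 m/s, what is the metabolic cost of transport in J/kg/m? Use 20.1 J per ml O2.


Power per kg = VO2 * 20.1 / 60
Power per kg = 33.3 * 20.1 / 60 = 11.1555 W/kg
Cost = power_per_kg / speed
Cost = 11.1555 / 2.36
Cost = 4.7269


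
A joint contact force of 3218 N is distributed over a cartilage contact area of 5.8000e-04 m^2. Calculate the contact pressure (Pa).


P = F / A
P = 3218 / 5.8000e-04
P = 5.5483e+06


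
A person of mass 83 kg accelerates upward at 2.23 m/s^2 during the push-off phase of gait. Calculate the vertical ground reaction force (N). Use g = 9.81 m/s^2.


GRF = m * (g + a)
GRF = 83 * (9.81 + 2.23)
GRF = 83 * 12.0400
GRF = 999.3200


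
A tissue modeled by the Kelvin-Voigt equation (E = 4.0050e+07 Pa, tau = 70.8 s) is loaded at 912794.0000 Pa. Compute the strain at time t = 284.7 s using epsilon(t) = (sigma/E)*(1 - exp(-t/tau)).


epsilon(t) = (sigma/E) * (1 - exp(-t/tau))
sigma/E = 912794.0000 / 4.0050e+07 = 0.0228
exp(-t/tau) = exp(-284.7 / 70.8) = 0.0179
epsilon = 0.0228 * (1 - 0.0179)
epsilon = 0.0224


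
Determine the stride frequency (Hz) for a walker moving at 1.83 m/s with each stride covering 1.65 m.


f = v / stride_length
f = 1.83 / 1.65
f = 1.1091


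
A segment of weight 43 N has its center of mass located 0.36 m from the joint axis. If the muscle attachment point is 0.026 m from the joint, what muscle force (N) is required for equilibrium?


F_muscle = W * d_load / d_muscle
F_muscle = 43 * 0.36 / 0.026
Numerator = 15.4800
F_muscle = 595.3846


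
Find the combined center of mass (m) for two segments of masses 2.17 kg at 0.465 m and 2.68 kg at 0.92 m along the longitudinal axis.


COM = (m1*x1 + m2*x2) / (m1 + m2)
COM = (2.17*0.465 + 2.68*0.92) / (2.17 + 2.68)
Numerator = 3.4747
Denominator = 4.8500
COM = 0.7164


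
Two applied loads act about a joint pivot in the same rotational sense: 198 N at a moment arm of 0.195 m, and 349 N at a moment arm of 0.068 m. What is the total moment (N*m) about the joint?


M = F1 * d1 + F2 * d2
M = 198 * 0.195 + 349 * 0.068
M = 38.6100 + 23.7320
M = 62.3420


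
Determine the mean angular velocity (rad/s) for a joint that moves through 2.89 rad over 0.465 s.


omega = delta_theta / delta_t
omega = 2.89 / 0.465
omega = 6.2151


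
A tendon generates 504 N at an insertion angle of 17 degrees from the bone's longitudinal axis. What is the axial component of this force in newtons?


F_eff = F_tendon * cos(theta)
theta = 17 deg = 0.2967 rad
cos(theta) = 0.9563
F_eff = 504 * 0.9563
F_eff = 481.9776


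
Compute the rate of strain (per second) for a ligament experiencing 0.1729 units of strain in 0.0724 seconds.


strain_rate = delta_strain / delta_t
strain_rate = 0.1729 / 0.0724
strain_rate = 2.3881


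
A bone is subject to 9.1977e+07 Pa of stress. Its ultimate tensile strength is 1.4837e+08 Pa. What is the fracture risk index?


FRI = applied / ultimate
FRI = 9.1977e+07 / 1.4837e+08
FRI = 0.6199


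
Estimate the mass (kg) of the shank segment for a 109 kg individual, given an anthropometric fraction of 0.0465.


m_segment = body_mass * fraction
m_segment = 109 * 0.0465
m_segment = 5.0685


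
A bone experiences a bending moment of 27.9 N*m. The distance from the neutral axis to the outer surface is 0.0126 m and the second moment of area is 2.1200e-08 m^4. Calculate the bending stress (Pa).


sigma = M * c / I
sigma = 27.9 * 0.0126 / 2.1200e-08
M * c = 0.3515
sigma = 1.6582e+07


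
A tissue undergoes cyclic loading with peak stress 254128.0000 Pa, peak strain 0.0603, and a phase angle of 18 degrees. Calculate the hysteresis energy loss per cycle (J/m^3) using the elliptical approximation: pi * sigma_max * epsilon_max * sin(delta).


E_loss = pi * sigma_max * epsilon_max * sin(delta)
delta = 18 deg = 0.3142 rad
sin(delta) = 0.3090
E_loss = pi * 254128.0000 * 0.0603 * 0.3090
E_loss = 14876.5446


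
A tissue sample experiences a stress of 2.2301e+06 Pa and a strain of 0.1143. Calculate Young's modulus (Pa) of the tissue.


E = stress / strain
E = 2.2301e+06 / 0.1143
E = 1.9511e+07


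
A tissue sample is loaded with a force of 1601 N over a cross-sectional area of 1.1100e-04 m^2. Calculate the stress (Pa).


stress = F / A
stress = 1601 / 1.1100e-04
stress = 1.4423e+07


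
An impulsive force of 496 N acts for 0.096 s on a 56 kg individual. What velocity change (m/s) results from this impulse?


J = F * dt = 496 * 0.096 = 47.6160 N*s
delta_v = J / m
delta_v = 47.6160 / 56
delta_v = 0.8503


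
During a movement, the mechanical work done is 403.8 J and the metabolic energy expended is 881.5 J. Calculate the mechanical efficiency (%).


eta = (W_mech / E_meta) * 100
eta = (403.8 / 881.5) * 100
ratio = 0.4581
eta = 45.8083


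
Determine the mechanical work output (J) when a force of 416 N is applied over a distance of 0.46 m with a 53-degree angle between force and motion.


W = F * d * cos(theta)
theta = 53 deg = 0.9250 rad
cos(theta) = 0.6018
W = 416 * 0.46 * 0.6018
W = 115.1633


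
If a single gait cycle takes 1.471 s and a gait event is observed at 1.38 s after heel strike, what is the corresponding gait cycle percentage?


pct = (event_time / cycle_time) * 100
pct = (1.38 / 1.471) * 100
ratio = 0.9381
pct = 93.8137


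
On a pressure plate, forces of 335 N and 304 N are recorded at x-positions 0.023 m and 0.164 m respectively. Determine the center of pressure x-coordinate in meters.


COP_x = (F1*x1 + F2*x2) / (F1 + F2)
COP_x = (335*0.023 + 304*0.164) / (335 + 304)
Numerator = 57.5610
Denominator = 639
COP_x = 0.0901


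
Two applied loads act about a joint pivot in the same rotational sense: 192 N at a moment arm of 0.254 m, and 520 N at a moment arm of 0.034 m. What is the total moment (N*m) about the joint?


M = F1 * d1 + F2 * d2
M = 192 * 0.254 + 520 * 0.034
M = 48.7680 + 17.6800
M = 66.4480


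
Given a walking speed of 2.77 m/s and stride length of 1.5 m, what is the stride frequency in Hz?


f = v / stride_length
f = 2.77 / 1.5
f = 1.8467


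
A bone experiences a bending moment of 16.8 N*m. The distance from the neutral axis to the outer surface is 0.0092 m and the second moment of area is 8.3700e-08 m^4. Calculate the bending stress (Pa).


sigma = M * c / I
sigma = 16.8 * 0.0092 / 8.3700e-08
M * c = 0.1546
sigma = 1.8466e+06


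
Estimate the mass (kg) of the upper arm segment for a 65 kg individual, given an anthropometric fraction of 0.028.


m_segment = body_mass * fraction
m_segment = 65 * 0.028
m_segment = 1.8200


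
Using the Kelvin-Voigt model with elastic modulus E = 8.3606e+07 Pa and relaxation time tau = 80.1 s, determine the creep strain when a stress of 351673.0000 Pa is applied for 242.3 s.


epsilon(t) = (sigma/E) * (1 - exp(-t/tau))
sigma/E = 351673.0000 / 8.3606e+07 = 0.0042
exp(-t/tau) = exp(-242.3 / 80.1) = 0.0486
epsilon = 0.0042 * (1 - 0.0486)
epsilon = 0.0040


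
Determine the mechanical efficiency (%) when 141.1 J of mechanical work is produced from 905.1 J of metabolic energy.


eta = (W_mech / E_meta) * 100
eta = (141.1 / 905.1) * 100
ratio = 0.1559
eta = 15.5894


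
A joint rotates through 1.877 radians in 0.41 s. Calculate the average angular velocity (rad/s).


omega = delta_theta / delta_t
omega = 1.877 / 0.41
omega = 4.5780


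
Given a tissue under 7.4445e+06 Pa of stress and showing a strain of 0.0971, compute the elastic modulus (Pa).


E = stress / strain
E = 7.4445e+06 / 0.0971
E = 7.6668e+07


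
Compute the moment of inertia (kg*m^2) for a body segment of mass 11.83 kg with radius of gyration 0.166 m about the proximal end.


I = m * k^2
I = 11.83 * 0.166^2
k^2 = 0.0276
I = 0.3260


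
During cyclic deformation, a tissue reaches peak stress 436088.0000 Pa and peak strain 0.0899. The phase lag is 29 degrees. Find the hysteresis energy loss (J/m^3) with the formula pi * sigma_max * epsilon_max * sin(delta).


E_loss = pi * sigma_max * epsilon_max * sin(delta)
delta = 29 deg = 0.5061 rad
sin(delta) = 0.4848
E_loss = pi * 436088.0000 * 0.0899 * 0.4848
E_loss = 59711.0805


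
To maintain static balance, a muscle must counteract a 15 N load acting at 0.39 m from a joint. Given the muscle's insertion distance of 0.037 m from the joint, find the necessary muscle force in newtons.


F_muscle = W * d_load / d_muscle
F_muscle = 15 * 0.39 / 0.037
Numerator = 5.8500
F_muscle = 158.1081


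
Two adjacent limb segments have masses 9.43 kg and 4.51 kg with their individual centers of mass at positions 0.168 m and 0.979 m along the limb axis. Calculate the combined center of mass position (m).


COM = (m1*x1 + m2*x2) / (m1 + m2)
COM = (9.43*0.168 + 4.51*0.979) / (9.43 + 4.51)
Numerator = 5.9995
Denominator = 13.9400
COM = 0.4304


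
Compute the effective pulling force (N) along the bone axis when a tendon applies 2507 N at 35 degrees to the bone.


F_eff = F_tendon * cos(theta)
theta = 35 deg = 0.6109 rad
cos(theta) = 0.8192
F_eff = 2507 * 0.8192
F_eff = 2053.6142


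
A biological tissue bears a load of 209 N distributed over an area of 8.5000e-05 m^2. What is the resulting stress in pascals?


stress = F / A
stress = 209 / 8.5000e-05
stress = 2.4588e+06


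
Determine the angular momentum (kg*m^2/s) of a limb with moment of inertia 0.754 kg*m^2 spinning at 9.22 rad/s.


L = I * omega
L = 0.754 * 9.22
L = 6.9519


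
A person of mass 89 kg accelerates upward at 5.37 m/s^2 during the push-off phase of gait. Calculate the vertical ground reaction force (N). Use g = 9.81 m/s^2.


GRF = m * (g + a)
GRF = 89 * (9.81 + 5.37)
GRF = 89 * 15.1800
GRF = 1351.0200


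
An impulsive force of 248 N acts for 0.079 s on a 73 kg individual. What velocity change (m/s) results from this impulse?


J = F * dt = 248 * 0.079 = 19.5920 N*s
delta_v = J / m
delta_v = 19.5920 / 73
delta_v = 0.2684


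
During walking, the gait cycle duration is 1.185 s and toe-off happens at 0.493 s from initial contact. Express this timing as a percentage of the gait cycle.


pct = (event_time / cycle_time) * 100
pct = (0.493 / 1.185) * 100
ratio = 0.4160
pct = 41.6034


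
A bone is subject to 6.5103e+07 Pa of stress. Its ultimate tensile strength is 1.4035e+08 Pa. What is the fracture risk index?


FRI = applied / ultimate
FRI = 6.5103e+07 / 1.4035e+08
FRI = 0.4639


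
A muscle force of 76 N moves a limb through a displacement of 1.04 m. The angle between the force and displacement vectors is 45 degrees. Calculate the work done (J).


W = F * d * cos(theta)
theta = 45 deg = 0.7854 rad
cos(theta) = 0.7071
W = 76 * 1.04 * 0.7071
W = 55.8897


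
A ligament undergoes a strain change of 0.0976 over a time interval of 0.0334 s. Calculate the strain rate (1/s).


strain_rate = delta_strain / delta_t
strain_rate = 0.0976 / 0.0334
strain_rate = 2.9222


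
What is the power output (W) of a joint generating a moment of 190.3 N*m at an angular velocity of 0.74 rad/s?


P = M * omega
P = 190.3 * 0.74
P = 140.8220


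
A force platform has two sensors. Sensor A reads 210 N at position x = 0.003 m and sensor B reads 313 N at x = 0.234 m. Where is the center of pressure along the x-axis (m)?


COP_x = (F1*x1 + F2*x2) / (F1 + F2)
COP_x = (210*0.003 + 313*0.234) / (210 + 313)
Numerator = 73.8720
Denominator = 523
COP_x = 0.1412


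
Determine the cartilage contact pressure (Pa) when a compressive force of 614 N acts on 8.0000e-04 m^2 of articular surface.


P = F / A
P = 614 / 8.0000e-04
P = 767500.0000


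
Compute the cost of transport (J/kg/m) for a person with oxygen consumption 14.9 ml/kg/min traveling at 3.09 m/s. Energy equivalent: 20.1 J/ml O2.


Power per kg = VO2 * 20.1 / 60
Power per kg = 14.9 * 20.1 / 60 = 4.9915 W/kg
Cost = power_per_kg / speed
Cost = 4.9915 / 3.09
Cost = 1.6154


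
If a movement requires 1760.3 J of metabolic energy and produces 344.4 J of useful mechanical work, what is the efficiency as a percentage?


eta = (W_mech / E_meta) * 100
eta = (344.4 / 1760.3) * 100
ratio = 0.1956
eta = 19.5648


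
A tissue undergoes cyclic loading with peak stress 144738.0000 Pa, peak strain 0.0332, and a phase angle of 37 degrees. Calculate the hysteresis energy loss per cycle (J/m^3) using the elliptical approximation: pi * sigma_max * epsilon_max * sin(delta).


E_loss = pi * sigma_max * epsilon_max * sin(delta)
delta = 37 deg = 0.6458 rad
sin(delta) = 0.6018
E_loss = pi * 144738.0000 * 0.0332 * 0.6018
E_loss = 9085.1803


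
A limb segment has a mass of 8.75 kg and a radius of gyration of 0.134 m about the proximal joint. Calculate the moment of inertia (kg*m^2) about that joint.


I = m * k^2
I = 8.75 * 0.134^2
k^2 = 0.0180
I = 0.1571


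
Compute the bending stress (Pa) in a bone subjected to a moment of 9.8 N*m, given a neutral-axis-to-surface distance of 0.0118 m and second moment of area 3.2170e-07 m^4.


sigma = M * c / I
sigma = 9.8 * 0.0118 / 3.2170e-07
M * c = 0.1156
sigma = 359465.3404


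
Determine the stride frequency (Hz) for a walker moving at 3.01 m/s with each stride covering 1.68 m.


f = v / stride_length
f = 3.01 / 1.68
f = 1.7917


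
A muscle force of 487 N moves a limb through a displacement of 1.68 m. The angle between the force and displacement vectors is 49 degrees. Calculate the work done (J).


W = F * d * cos(theta)
theta = 49 deg = 0.8552 rad
cos(theta) = 0.6561
W = 487 * 1.68 * 0.6561
W = 536.7613


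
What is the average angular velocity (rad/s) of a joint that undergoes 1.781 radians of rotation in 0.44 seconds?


omega = delta_theta / delta_t
omega = 1.781 / 0.44
omega = 4.0477


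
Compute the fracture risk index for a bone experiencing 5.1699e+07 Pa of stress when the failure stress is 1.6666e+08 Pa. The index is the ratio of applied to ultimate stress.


FRI = applied / ultimate
FRI = 5.1699e+07 / 1.6666e+08
FRI = 0.3102


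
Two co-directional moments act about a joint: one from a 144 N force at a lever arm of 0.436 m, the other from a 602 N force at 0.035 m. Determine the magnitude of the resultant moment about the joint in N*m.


M = F1 * d1 + F2 * d2
M = 144 * 0.436 + 602 * 0.035
M = 62.7840 + 21.0700
M = 83.8540


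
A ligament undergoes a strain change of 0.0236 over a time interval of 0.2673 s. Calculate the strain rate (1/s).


strain_rate = delta_strain / delta_t
strain_rate = 0.0236 / 0.2673
strain_rate = 0.0883


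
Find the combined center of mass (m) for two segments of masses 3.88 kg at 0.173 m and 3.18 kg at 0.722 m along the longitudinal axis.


COM = (m1*x1 + m2*x2) / (m1 + m2)
COM = (3.88*0.173 + 3.18*0.722) / (3.88 + 3.18)
Numerator = 2.9672
Denominator = 7.0600
COM = 0.4203


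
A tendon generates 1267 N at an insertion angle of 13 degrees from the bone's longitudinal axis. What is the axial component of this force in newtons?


F_eff = F_tendon * cos(theta)
theta = 13 deg = 0.2269 rad
cos(theta) = 0.9744
F_eff = 1267 * 0.9744
F_eff = 1234.5269


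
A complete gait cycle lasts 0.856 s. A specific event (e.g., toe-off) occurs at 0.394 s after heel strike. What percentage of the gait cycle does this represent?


pct = (event_time / cycle_time) * 100
pct = (0.394 / 0.856) * 100
ratio = 0.4603
pct = 46.0280


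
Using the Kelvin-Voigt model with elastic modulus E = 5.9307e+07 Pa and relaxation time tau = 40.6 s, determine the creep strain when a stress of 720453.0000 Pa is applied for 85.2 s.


epsilon(t) = (sigma/E) * (1 - exp(-t/tau))
sigma/E = 720453.0000 / 5.9307e+07 = 0.0121
exp(-t/tau) = exp(-85.2 / 40.6) = 0.1226
epsilon = 0.0121 * (1 - 0.1226)
epsilon = 0.0107


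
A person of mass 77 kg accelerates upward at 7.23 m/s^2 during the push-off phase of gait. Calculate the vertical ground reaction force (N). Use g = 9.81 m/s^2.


GRF = m * (g + a)
GRF = 77 * (9.81 + 7.23)
GRF = 77 * 17.0400
GRF = 1312.0800


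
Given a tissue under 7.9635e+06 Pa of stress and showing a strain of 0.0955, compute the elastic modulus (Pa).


E = stress / strain
E = 7.9635e+06 / 0.0955
E = 8.3387e+07


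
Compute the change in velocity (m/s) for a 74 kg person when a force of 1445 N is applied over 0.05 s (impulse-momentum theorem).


J = F * dt = 1445 * 0.05 = 72.2500 N*s
delta_v = J / m
delta_v = 72.2500 / 74
delta_v = 0.9764


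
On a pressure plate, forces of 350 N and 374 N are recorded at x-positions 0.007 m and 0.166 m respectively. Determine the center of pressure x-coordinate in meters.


COP_x = (F1*x1 + F2*x2) / (F1 + F2)
COP_x = (350*0.007 + 374*0.166) / (350 + 374)
Numerator = 64.5340
Denominator = 724
COP_x = 0.0891


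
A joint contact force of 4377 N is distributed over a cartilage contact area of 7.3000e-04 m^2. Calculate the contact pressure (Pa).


P = F / A
P = 4377 / 7.3000e-04
P = 5.9959e+06


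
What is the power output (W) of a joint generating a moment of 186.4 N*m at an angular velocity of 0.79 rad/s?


P = M * omega
P = 186.4 * 0.79
P = 147.2560


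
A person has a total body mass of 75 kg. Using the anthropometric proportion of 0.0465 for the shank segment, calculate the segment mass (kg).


m_segment = body_mass * fraction
m_segment = 75 * 0.0465
m_segment = 3.4875


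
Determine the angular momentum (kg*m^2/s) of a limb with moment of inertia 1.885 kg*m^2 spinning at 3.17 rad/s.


L = I * omega
L = 1.885 * 3.17
L = 5.9754


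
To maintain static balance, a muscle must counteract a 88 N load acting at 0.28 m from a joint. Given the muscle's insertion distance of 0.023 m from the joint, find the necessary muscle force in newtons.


F_muscle = W * d_load / d_muscle
F_muscle = 88 * 0.28 / 0.023
Numerator = 24.6400
F_muscle = 1071.3043


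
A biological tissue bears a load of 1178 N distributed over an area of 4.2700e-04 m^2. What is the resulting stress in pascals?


stress = F / A
stress = 1178 / 4.2700e-04
stress = 2.7588e+06


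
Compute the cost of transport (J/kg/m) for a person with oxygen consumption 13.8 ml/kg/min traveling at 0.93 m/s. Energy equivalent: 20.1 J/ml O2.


Power per kg = VO2 * 20.1 / 60
Power per kg = 13.8 * 20.1 / 60 = 4.6230 W/kg
Cost = power_per_kg / speed
Cost = 4.6230 / 0.93
Cost = 4.9710
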